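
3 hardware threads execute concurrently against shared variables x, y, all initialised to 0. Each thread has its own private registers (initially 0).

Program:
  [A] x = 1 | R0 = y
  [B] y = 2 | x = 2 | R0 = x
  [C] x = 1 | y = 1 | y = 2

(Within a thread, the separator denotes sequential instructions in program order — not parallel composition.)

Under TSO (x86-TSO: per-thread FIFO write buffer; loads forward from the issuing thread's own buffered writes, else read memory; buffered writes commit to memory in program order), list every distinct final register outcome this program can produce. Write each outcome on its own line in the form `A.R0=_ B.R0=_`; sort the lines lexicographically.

A.R0=0 B.R0=1
A.R0=0 B.R0=2
A.R0=1 B.R0=1
A.R0=1 B.R0=2
A.R0=2 B.R0=1
A.R0=2 B.R0=2

outcome vector order: (A.R0,B.R0)
|TSO outcomes| = 6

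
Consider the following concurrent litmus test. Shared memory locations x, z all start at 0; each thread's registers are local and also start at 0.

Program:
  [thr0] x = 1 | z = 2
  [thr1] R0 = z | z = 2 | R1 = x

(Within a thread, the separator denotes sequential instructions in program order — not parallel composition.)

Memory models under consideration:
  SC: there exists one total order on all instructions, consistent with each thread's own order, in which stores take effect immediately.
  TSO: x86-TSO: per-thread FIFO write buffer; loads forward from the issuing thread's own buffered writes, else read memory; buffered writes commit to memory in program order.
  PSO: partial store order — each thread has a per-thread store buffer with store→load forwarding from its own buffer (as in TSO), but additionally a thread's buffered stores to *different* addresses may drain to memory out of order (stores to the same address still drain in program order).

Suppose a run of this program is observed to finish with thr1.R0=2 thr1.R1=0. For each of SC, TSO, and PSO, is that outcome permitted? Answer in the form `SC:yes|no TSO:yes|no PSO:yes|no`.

outcome vector order: (thr1.R0,thr1.R1)
SC (3): <0 0>, <0 1>, <2 1>
TSO (3): <0 0>, <0 1>, <2 1>
PSO (4): <0 0>, <0 1>, <2 0>, <2 1>
target <2 0> ∈ {PSO}

SC:no TSO:no PSO:yes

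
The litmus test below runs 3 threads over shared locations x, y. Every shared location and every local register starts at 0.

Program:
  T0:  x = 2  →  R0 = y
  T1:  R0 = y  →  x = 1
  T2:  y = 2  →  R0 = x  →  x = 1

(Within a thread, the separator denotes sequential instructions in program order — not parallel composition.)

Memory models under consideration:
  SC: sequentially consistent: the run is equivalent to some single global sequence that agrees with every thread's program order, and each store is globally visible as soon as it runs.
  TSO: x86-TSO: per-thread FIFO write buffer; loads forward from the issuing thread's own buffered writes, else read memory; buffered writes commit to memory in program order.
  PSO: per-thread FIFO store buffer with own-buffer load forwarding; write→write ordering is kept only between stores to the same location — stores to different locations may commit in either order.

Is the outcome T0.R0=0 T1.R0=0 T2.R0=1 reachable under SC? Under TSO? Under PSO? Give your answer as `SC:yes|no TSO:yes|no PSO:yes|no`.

SC:yes TSO:yes PSO:yes

outcome vector order: (T0.R0,T1.R0,T2.R0)
under SC → 001; 002; 021; 022; 200; 201; 202; 220; 221; 222
under TSO → 000; 001; 002; 020; 021; 022; 200; 201; 202; 220; 221; 222
under PSO → 000; 001; 002; 020; 021; 022; 200; 201; 202; 220; 221; 222
target 001 ∈ {SC,TSO,PSO}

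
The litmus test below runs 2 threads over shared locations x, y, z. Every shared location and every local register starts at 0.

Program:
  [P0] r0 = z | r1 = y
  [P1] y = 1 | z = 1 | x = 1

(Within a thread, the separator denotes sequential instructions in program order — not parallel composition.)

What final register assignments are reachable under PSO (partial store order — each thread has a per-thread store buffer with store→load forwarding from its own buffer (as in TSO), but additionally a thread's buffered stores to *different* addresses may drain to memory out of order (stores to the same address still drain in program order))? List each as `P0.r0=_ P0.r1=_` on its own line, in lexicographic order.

outcome vector order: (P0.r0,P0.r1)
|PSO outcomes| = 4

P0.r0=0 P0.r1=0
P0.r0=0 P0.r1=1
P0.r0=1 P0.r1=0
P0.r0=1 P0.r1=1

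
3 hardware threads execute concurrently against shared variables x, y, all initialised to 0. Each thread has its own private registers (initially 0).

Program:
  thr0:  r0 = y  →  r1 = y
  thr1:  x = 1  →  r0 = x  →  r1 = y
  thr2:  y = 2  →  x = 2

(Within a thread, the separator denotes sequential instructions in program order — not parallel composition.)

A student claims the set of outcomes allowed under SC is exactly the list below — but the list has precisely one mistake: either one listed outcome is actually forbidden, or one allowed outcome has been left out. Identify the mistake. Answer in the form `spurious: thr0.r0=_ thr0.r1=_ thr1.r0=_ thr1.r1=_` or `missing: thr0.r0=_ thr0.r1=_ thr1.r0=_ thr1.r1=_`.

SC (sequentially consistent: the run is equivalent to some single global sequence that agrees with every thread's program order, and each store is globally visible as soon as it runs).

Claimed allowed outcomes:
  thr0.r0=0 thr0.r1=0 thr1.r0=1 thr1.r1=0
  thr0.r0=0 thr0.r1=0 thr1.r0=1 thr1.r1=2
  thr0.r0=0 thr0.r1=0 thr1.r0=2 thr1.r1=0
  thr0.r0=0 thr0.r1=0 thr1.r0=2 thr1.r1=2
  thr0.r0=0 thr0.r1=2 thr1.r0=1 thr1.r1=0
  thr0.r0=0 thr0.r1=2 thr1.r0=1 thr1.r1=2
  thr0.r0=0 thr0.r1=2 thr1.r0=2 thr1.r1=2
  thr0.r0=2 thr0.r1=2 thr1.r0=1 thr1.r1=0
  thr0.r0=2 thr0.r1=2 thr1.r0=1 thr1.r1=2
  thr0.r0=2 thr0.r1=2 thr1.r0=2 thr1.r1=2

outcome vector order: (thr0.r0,thr0.r1,thr1.r0,thr1.r1)
under SC → <0 0 1 0> <0 0 1 2> <0 0 2 2> <0 2 1 0> <0 2 1 2> <0 2 2 2> <2 2 1 0> <2 2 1 2> <2 2 2 2>
claimed∖SC = {<0 0 2 0>}

spurious: thr0.r0=0 thr0.r1=0 thr1.r0=2 thr1.r1=0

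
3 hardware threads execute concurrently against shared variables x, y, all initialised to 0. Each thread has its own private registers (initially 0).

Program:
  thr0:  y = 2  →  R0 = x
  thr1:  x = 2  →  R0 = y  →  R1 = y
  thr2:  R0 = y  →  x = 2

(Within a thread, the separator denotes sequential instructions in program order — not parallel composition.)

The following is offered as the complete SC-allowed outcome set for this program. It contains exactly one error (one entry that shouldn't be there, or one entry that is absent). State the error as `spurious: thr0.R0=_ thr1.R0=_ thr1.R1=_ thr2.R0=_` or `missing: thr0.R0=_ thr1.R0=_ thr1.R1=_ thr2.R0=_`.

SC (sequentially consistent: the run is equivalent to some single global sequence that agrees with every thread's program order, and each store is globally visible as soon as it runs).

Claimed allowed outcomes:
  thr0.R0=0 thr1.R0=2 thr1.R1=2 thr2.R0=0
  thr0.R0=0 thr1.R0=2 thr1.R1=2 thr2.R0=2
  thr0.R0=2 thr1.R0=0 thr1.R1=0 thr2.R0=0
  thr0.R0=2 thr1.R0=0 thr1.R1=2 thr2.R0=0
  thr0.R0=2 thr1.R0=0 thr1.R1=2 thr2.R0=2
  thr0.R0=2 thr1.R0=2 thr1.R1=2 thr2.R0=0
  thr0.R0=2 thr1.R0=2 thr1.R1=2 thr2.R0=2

missing: thr0.R0=2 thr1.R0=0 thr1.R1=0 thr2.R0=2

outcome vector order: (thr0.R0,thr1.R0,thr1.R1,thr2.R0)
SC: 8 outcomes — {0/2/2/0, 0/2/2/2, 2/0/0/0, 2/0/0/2, 2/0/2/0, 2/0/2/2, 2/2/2/0, 2/2/2/2}
SC∖claimed = {2/0/0/2}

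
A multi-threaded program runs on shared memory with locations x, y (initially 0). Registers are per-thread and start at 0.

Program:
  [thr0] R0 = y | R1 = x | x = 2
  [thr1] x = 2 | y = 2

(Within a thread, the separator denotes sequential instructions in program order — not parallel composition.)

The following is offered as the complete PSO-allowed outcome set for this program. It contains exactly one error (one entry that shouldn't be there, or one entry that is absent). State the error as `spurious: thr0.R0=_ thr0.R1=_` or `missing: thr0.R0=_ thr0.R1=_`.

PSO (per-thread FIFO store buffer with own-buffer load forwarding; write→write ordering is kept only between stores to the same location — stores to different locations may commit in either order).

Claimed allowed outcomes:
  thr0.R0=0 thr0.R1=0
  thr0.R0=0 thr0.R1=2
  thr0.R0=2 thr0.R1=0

outcome vector order: (thr0.R0,thr0.R1)
[PSO] allowed = {(0,0) (0,2) (2,0) (2,2)}
PSO∖claimed = {(2,2)}

missing: thr0.R0=2 thr0.R1=2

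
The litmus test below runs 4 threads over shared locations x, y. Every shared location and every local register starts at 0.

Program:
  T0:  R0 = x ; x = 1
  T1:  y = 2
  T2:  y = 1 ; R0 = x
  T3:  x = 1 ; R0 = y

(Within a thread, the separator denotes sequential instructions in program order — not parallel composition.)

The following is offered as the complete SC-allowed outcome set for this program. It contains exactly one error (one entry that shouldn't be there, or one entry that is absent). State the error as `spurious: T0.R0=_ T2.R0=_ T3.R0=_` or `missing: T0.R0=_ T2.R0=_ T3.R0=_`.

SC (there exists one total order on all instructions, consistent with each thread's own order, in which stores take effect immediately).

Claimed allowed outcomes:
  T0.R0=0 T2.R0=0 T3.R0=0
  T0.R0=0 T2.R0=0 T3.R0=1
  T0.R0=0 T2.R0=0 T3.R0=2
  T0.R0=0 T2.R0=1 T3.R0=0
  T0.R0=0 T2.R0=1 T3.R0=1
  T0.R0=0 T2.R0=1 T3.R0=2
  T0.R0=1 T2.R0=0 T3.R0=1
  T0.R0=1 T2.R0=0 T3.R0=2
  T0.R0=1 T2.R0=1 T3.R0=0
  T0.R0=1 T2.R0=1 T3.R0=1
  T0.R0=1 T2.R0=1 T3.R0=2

outcome vector order: (T0.R0,T2.R0,T3.R0)
SC: 10 outcomes — {(0,0,1), (0,0,2), (0,1,0), (0,1,1), (0,1,2), (1,0,1), (1,0,2), (1,1,0), (1,1,1), (1,1,2)}
claimed∖SC = {(0,0,0)}

spurious: T0.R0=0 T2.R0=0 T3.R0=0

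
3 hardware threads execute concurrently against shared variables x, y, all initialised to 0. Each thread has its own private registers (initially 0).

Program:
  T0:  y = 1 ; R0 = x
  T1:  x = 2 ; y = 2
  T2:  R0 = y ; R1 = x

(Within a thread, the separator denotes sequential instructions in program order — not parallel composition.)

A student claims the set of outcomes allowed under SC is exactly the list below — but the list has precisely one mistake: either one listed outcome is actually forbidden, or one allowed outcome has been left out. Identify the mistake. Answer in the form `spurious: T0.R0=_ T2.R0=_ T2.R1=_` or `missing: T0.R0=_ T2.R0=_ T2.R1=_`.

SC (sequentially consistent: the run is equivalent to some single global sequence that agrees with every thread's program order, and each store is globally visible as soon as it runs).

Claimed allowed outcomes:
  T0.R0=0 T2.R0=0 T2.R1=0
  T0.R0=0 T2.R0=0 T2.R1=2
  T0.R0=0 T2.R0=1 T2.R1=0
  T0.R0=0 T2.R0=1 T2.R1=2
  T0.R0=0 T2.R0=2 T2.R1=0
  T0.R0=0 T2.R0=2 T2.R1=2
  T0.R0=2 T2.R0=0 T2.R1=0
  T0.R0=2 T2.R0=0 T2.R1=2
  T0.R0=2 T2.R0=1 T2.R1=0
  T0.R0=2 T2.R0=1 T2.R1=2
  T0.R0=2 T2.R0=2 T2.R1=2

outcome vector order: (T0.R0,T2.R0,T2.R1)
SC: 10 outcomes — {000, 002, 010, 012, 022, 200, 202, 210, 212, 222}
claimed∖SC = {020}

spurious: T0.R0=0 T2.R0=2 T2.R1=0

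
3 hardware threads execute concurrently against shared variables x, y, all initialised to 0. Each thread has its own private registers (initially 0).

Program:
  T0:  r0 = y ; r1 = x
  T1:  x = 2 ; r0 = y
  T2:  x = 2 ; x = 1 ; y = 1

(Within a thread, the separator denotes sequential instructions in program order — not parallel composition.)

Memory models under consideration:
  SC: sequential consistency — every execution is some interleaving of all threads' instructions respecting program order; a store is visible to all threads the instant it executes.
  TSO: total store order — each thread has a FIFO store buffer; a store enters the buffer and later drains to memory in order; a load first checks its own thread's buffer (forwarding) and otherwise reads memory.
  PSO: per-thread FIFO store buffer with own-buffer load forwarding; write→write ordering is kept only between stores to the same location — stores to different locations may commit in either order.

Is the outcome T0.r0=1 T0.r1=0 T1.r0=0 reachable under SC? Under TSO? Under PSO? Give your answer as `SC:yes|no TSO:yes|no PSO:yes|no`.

outcome vector order: (T0.r0,T0.r1,T1.r0)
SC (10): 000 001 010 011 020 021 110 111 120 121
TSO (10): 000 001 010 011 020 021 110 111 120 121
PSO (12): 000 001 010 011 020 021 100 101 110 111 120 121
target 100 ∈ {PSO}

SC:no TSO:no PSO:yes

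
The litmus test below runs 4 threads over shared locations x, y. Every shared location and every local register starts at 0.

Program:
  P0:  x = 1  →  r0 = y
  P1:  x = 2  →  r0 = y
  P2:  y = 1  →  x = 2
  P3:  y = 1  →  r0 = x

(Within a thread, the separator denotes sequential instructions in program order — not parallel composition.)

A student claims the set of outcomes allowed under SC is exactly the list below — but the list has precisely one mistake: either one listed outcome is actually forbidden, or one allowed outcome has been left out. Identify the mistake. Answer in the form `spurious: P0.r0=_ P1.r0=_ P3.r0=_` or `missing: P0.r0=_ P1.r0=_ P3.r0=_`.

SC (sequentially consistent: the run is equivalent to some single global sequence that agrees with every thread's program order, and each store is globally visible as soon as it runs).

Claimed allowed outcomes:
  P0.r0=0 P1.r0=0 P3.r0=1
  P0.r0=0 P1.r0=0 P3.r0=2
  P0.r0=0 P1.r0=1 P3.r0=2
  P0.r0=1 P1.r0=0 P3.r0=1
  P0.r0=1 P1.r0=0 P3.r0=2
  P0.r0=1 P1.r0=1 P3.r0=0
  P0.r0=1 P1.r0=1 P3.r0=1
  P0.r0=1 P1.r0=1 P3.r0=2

outcome vector order: (P0.r0,P1.r0,P3.r0)
under SC → 0/0/1; 0/0/2; 0/1/1; 0/1/2; 1/0/1; 1/0/2; 1/1/0; 1/1/1; 1/1/2
SC∖claimed = {0/1/1}

missing: P0.r0=0 P1.r0=1 P3.r0=1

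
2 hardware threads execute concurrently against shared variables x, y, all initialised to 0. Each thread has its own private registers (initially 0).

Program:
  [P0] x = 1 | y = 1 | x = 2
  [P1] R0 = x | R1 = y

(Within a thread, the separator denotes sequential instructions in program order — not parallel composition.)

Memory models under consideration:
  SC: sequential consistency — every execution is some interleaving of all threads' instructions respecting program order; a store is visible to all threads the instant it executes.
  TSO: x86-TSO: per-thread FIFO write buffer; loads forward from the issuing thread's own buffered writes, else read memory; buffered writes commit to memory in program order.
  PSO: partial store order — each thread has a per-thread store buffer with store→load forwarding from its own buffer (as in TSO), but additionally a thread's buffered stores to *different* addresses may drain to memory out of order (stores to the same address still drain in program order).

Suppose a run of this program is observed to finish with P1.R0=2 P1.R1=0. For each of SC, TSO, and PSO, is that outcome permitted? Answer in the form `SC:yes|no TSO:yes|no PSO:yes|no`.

outcome vector order: (P1.R0,P1.R1)
SC: 5 outcomes — {0/0, 0/1, 1/0, 1/1, 2/1}
TSO: 5 outcomes — {0/0, 0/1, 1/0, 1/1, 2/1}
PSO: 6 outcomes — {0/0, 0/1, 1/0, 1/1, 2/0, 2/1}
target 2/0 ∈ {PSO}

SC:no TSO:no PSO:yes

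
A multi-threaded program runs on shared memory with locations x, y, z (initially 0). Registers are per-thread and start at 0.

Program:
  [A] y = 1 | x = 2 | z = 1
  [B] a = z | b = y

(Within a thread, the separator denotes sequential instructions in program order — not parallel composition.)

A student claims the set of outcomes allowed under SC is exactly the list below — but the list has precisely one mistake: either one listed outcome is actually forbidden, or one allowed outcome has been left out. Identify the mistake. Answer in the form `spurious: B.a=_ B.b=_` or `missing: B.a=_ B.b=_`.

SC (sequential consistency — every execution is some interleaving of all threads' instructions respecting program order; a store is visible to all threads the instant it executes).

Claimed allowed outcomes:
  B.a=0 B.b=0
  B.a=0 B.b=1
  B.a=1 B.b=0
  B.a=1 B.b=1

spurious: B.a=1 B.b=0

outcome vector order: (B.a,B.b)
SC: 3 outcomes — {0/0, 0/1, 1/1}
claimed∖SC = {1/0}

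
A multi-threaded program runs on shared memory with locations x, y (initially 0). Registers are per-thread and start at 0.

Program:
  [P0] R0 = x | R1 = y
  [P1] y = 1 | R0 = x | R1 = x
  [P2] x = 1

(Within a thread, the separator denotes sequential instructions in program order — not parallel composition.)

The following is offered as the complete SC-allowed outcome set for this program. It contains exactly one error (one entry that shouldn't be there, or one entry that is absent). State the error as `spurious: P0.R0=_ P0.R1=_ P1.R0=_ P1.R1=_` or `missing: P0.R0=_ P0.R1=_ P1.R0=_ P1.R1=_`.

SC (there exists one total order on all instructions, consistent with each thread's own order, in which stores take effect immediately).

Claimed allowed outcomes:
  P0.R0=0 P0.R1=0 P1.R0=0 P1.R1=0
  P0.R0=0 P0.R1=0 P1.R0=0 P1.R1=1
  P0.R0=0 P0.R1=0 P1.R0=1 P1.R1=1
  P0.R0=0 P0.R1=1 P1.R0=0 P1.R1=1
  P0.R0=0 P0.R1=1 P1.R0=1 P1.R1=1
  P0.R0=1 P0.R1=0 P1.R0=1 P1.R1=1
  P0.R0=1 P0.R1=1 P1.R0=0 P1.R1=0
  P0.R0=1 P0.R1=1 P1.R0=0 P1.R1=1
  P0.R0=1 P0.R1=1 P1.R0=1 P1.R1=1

missing: P0.R0=0 P0.R1=1 P1.R0=0 P1.R1=0

outcome vector order: (P0.R0,P0.R1,P1.R0,P1.R1)
SC (10): (0,0,0,0); (0,0,0,1); (0,0,1,1); (0,1,0,0); (0,1,0,1); (0,1,1,1); (1,0,1,1); (1,1,0,0); (1,1,0,1); (1,1,1,1)
SC∖claimed = {(0,1,0,0)}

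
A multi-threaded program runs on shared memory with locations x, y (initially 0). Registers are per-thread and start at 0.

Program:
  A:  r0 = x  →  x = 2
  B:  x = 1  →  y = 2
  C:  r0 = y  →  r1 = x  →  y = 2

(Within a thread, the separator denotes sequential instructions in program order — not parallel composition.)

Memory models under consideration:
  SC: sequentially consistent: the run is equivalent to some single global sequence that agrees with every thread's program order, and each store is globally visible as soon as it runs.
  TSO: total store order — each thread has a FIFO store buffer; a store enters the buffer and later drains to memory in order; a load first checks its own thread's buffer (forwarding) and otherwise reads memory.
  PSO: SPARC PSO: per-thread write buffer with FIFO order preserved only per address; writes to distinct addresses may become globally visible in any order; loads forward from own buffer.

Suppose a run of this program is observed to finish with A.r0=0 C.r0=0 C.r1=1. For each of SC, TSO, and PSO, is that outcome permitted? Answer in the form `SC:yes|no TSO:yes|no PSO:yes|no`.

outcome vector order: (A.r0,C.r0,C.r1)
SC: 10 outcomes — {(0,0,0) (0,0,1) (0,0,2) (0,2,1) (0,2,2) (1,0,0) (1,0,1) (1,0,2) (1,2,1) (1,2,2)}
TSO: 10 outcomes — {(0,0,0) (0,0,1) (0,0,2) (0,2,1) (0,2,2) (1,0,0) (1,0,1) (1,0,2) (1,2,1) (1,2,2)}
PSO: 12 outcomes — {(0,0,0) (0,0,1) (0,0,2) (0,2,0) (0,2,1) (0,2,2) (1,0,0) (1,0,1) (1,0,2) (1,2,0) (1,2,1) (1,2,2)}
target (0,0,1) ∈ {SC,TSO,PSO}

SC:yes TSO:yes PSO:yes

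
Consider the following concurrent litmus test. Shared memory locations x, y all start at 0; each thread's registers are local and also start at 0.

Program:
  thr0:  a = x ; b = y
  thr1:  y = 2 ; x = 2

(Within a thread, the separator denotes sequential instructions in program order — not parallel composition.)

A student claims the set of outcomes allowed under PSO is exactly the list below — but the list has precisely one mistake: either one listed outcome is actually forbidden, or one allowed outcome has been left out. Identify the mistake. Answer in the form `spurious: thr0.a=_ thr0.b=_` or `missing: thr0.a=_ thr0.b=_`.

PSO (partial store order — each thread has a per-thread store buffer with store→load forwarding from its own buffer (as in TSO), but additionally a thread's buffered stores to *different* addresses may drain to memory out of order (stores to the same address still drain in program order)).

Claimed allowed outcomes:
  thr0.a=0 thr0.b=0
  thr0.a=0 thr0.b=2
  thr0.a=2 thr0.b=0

outcome vector order: (thr0.a,thr0.b)
under PSO → <0 0>, <0 2>, <2 0>, <2 2>
PSO∖claimed = {<2 2>}

missing: thr0.a=2 thr0.b=2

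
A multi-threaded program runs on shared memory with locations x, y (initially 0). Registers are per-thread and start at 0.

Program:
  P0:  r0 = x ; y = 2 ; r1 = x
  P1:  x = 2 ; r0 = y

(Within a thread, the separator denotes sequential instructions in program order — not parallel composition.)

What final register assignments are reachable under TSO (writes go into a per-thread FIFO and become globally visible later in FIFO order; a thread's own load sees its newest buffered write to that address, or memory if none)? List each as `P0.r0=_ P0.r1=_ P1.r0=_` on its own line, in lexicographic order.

P0.r0=0 P0.r1=0 P1.r0=0
P0.r0=0 P0.r1=0 P1.r0=2
P0.r0=0 P0.r1=2 P1.r0=0
P0.r0=0 P0.r1=2 P1.r0=2
P0.r0=2 P0.r1=2 P1.r0=0
P0.r0=2 P0.r1=2 P1.r0=2

outcome vector order: (P0.r0,P0.r1,P1.r0)
|TSO outcomes| = 6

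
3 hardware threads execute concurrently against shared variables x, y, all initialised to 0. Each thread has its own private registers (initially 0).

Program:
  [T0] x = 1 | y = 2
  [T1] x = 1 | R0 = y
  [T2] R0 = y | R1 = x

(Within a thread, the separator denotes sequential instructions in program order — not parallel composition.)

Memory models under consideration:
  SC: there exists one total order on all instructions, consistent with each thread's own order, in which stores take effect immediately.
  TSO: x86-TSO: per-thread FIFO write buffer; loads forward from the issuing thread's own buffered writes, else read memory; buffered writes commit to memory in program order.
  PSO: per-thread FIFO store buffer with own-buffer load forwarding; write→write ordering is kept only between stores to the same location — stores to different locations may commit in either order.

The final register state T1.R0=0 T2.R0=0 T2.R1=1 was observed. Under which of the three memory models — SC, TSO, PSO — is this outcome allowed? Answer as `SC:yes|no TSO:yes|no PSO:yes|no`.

outcome vector order: (T1.R0,T2.R0,T2.R1)
[SC] allowed = {0/0/0, 0/0/1, 0/2/1, 2/0/0, 2/0/1, 2/2/1}
[TSO] allowed = {0/0/0, 0/0/1, 0/2/1, 2/0/0, 2/0/1, 2/2/1}
[PSO] allowed = {0/0/0, 0/0/1, 0/2/0, 0/2/1, 2/0/0, 2/0/1, 2/2/0, 2/2/1}
target 0/0/1 ∈ {SC,TSO,PSO}

SC:yes TSO:yes PSO:yes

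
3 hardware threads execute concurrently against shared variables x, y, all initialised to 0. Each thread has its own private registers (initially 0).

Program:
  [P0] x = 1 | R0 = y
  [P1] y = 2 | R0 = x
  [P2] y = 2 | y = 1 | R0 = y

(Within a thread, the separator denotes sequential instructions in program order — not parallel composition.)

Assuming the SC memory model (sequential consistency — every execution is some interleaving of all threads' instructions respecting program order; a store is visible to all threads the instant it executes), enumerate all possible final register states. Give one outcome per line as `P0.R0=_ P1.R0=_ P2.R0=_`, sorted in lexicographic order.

P0.R0=0 P1.R0=1 P2.R0=1
P0.R0=0 P1.R0=1 P2.R0=2
P0.R0=1 P1.R0=0 P2.R0=1
P0.R0=1 P1.R0=1 P2.R0=1
P0.R0=1 P1.R0=1 P2.R0=2
P0.R0=2 P1.R0=0 P2.R0=1
P0.R0=2 P1.R0=0 P2.R0=2
P0.R0=2 P1.R0=1 P2.R0=1
P0.R0=2 P1.R0=1 P2.R0=2

outcome vector order: (P0.R0,P1.R0,P2.R0)
|SC outcomes| = 9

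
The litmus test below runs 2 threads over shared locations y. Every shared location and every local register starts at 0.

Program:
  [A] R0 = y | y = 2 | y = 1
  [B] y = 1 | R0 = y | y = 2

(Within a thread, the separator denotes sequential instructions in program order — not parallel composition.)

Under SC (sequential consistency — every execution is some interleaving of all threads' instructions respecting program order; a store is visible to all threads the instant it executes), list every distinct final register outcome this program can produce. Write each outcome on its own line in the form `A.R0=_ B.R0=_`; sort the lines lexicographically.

A.R0=0 B.R0=1
A.R0=0 B.R0=2
A.R0=1 B.R0=1
A.R0=1 B.R0=2
A.R0=2 B.R0=1

outcome vector order: (A.R0,B.R0)
|SC outcomes| = 5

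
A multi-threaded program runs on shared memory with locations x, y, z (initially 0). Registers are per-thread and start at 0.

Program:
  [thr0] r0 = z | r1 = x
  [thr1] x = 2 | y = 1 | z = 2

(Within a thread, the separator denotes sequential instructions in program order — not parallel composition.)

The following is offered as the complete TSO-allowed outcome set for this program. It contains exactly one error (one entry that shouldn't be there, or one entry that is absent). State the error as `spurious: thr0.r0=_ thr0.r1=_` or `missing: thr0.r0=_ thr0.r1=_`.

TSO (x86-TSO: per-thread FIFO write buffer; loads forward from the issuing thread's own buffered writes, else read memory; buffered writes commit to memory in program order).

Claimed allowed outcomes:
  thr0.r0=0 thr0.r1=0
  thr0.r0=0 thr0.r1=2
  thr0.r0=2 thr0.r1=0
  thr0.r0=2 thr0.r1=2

spurious: thr0.r0=2 thr0.r1=0

outcome vector order: (thr0.r0,thr0.r1)
TSO (3): <0 0> <0 2> <2 2>
claimed∖TSO = {<2 0>}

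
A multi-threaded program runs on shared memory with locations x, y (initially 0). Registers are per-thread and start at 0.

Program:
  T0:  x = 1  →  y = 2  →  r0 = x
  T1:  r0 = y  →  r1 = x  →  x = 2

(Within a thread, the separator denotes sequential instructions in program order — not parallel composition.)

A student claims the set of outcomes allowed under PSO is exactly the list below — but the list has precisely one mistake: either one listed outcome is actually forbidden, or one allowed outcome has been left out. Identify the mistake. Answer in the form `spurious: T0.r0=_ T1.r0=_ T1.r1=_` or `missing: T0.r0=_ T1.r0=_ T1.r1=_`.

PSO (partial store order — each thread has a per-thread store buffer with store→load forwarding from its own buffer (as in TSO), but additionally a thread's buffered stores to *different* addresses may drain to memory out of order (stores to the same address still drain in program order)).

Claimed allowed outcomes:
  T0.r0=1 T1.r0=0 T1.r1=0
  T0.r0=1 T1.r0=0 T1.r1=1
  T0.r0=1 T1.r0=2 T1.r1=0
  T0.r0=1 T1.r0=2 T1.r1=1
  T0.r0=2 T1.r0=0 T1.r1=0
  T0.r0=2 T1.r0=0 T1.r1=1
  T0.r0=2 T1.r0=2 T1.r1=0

outcome vector order: (T0.r0,T1.r0,T1.r1)
PSO (8): (1,0,0); (1,0,1); (1,2,0); (1,2,1); (2,0,0); (2,0,1); (2,2,0); (2,2,1)
PSO∖claimed = {(2,2,1)}

missing: T0.r0=2 T1.r0=2 T1.r1=1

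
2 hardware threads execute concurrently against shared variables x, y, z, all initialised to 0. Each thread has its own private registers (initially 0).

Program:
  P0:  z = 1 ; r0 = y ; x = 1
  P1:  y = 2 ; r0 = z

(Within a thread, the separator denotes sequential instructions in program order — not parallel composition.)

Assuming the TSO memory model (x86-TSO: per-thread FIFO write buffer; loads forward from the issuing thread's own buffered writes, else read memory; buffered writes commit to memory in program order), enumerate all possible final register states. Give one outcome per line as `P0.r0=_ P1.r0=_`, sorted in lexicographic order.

outcome vector order: (P0.r0,P1.r0)
|TSO outcomes| = 4

P0.r0=0 P1.r0=0
P0.r0=0 P1.r0=1
P0.r0=2 P1.r0=0
P0.r0=2 P1.r0=1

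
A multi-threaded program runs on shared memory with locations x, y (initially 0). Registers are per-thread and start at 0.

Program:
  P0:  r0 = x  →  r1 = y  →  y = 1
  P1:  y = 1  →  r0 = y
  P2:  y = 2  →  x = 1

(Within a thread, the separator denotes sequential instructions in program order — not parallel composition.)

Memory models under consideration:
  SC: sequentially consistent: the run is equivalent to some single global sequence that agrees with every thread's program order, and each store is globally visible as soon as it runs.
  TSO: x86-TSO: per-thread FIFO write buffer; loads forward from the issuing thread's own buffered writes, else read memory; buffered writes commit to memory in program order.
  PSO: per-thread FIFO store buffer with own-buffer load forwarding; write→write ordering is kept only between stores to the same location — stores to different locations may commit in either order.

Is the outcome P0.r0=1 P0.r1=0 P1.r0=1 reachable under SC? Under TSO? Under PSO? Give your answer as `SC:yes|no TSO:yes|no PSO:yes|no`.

SC:no TSO:no PSO:yes

outcome vector order: (P0.r0,P0.r1,P1.r0)
SC (9): 001, 002, 011, 012, 021, 022, 111, 121, 122
TSO (9): 001, 002, 011, 012, 021, 022, 111, 121, 122
PSO (12): 001, 002, 011, 012, 021, 022, 101, 102, 111, 112, 121, 122
target 101 ∈ {PSO}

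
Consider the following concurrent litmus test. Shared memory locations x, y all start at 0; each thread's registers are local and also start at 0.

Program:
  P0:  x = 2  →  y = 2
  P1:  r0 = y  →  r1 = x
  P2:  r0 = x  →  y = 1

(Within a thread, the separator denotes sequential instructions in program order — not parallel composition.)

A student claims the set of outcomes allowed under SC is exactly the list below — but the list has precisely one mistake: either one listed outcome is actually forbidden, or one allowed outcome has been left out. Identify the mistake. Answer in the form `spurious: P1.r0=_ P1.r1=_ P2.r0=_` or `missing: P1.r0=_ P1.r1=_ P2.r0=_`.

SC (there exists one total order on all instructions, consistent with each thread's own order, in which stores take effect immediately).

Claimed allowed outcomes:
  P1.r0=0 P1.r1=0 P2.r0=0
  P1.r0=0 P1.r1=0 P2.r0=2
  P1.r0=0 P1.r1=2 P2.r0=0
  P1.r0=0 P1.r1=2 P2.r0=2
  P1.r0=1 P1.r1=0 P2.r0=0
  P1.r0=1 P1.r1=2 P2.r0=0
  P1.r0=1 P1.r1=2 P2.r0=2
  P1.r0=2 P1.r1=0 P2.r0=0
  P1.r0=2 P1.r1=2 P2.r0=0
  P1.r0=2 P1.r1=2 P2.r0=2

outcome vector order: (P1.r0,P1.r1,P2.r0)
SC (9): 000 002 020 022 100 120 122 220 222
claimed∖SC = {200}

spurious: P1.r0=2 P1.r1=0 P2.r0=0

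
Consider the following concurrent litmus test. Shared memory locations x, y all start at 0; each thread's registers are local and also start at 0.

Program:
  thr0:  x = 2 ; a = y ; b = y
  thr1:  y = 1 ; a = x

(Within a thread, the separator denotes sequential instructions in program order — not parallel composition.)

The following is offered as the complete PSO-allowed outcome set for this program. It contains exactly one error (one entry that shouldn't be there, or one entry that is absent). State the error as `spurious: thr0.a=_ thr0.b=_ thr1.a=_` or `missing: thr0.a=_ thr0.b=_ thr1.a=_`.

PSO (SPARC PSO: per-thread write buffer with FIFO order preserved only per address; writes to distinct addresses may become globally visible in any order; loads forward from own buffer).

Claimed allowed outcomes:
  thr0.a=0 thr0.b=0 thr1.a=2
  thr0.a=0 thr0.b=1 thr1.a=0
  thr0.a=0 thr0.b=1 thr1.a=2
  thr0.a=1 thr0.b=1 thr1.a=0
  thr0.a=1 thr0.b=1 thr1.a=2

outcome vector order: (thr0.a,thr0.b,thr1.a)
[PSO] allowed = {000; 002; 010; 012; 110; 112}
PSO∖claimed = {000}

missing: thr0.a=0 thr0.b=0 thr1.a=0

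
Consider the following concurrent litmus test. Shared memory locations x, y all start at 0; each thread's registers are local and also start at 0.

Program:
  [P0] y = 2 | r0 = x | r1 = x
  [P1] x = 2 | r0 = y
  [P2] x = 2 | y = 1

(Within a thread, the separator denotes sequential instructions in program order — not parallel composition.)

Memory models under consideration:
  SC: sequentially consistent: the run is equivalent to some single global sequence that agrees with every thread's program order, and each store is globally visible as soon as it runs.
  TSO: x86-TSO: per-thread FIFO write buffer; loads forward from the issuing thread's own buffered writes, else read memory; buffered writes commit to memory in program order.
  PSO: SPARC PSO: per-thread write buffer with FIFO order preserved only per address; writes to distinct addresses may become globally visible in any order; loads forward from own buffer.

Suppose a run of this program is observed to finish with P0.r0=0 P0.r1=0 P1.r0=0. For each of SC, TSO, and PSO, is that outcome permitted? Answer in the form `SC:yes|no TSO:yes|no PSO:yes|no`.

SC:no TSO:yes PSO:yes

outcome vector order: (P0.r0,P0.r1,P1.r0)
SC: 7 outcomes — {(0,0,1) (0,0,2) (0,2,1) (0,2,2) (2,2,0) (2,2,1) (2,2,2)}
TSO: 9 outcomes — {(0,0,0) (0,0,1) (0,0,2) (0,2,0) (0,2,1) (0,2,2) (2,2,0) (2,2,1) (2,2,2)}
PSO: 9 outcomes — {(0,0,0) (0,0,1) (0,0,2) (0,2,0) (0,2,1) (0,2,2) (2,2,0) (2,2,1) (2,2,2)}
target (0,0,0) ∈ {TSO,PSO}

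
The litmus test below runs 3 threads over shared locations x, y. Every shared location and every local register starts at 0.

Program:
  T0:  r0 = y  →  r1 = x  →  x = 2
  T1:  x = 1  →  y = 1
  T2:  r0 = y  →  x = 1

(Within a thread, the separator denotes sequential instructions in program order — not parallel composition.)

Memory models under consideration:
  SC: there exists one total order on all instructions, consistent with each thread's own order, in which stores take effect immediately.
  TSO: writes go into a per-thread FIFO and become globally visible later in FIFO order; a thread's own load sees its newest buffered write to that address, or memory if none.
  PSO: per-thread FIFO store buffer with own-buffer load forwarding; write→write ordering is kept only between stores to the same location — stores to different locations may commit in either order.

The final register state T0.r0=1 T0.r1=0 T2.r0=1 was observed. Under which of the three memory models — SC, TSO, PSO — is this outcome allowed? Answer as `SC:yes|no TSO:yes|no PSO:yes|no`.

SC:no TSO:no PSO:yes

outcome vector order: (T0.r0,T0.r1,T2.r0)
under SC → 0/0/0 0/0/1 0/1/0 0/1/1 1/1/0 1/1/1
under TSO → 0/0/0 0/0/1 0/1/0 0/1/1 1/1/0 1/1/1
under PSO → 0/0/0 0/0/1 0/1/0 0/1/1 1/0/0 1/0/1 1/1/0 1/1/1
target 1/0/1 ∈ {PSO}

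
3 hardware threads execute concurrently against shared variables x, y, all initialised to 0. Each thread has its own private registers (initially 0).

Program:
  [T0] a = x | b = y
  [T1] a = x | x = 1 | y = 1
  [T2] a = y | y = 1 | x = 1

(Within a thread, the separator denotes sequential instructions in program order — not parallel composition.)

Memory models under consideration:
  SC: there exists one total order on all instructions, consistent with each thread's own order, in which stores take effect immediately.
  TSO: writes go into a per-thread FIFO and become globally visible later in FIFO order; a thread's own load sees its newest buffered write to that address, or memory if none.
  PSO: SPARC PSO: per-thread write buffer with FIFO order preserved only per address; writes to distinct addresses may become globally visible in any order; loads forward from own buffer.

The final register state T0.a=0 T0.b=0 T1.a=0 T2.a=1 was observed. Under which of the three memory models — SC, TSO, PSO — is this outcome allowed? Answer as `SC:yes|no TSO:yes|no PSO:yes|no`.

SC:yes TSO:yes PSO:yes

outcome vector order: (T0.a,T0.b,T1.a,T2.a)
under SC → 0000, 0001, 0010, 0100, 0101, 0110, 1000, 1001, 1100, 1101, 1110
under TSO → 0000, 0001, 0010, 0100, 0101, 0110, 1000, 1001, 1100, 1101, 1110
under PSO → 0000, 0001, 0010, 0100, 0101, 0110, 1000, 1001, 1010, 1100, 1101, 1110
target 0001 ∈ {SC,TSO,PSO}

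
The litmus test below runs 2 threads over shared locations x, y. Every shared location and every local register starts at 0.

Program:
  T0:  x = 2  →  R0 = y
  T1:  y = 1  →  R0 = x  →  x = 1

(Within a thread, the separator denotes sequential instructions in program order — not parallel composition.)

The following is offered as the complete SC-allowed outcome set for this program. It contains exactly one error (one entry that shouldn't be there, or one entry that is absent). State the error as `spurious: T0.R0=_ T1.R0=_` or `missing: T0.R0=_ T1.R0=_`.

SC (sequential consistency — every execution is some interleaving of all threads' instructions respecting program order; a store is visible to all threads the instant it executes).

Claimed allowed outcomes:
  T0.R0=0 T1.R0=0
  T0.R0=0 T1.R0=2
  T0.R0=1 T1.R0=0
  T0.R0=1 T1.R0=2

outcome vector order: (T0.R0,T1.R0)
SC: 3 outcomes — {<0 2>, <1 0>, <1 2>}
claimed∖SC = {<0 0>}

spurious: T0.R0=0 T1.R0=0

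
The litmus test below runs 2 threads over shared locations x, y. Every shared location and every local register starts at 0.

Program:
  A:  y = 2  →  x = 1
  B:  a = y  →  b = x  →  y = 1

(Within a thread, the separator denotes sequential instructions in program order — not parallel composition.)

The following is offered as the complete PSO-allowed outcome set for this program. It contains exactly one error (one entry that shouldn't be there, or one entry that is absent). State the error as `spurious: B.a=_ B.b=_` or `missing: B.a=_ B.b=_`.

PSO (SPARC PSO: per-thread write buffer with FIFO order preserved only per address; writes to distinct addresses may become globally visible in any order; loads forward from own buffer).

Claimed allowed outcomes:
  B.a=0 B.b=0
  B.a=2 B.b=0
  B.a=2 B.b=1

missing: B.a=0 B.b=1

outcome vector order: (B.a,B.b)
[PSO] allowed = {(0,0), (0,1), (2,0), (2,1)}
PSO∖claimed = {(0,1)}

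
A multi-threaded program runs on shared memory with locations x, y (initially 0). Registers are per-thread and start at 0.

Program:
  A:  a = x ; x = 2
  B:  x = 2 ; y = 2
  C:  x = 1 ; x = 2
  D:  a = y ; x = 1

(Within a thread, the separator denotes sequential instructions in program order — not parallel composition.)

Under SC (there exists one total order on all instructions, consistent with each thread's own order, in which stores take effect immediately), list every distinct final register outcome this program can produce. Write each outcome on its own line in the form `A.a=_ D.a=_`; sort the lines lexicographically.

A.a=0 D.a=0
A.a=0 D.a=2
A.a=1 D.a=0
A.a=1 D.a=2
A.a=2 D.a=0
A.a=2 D.a=2

outcome vector order: (A.a,D.a)
|SC outcomes| = 6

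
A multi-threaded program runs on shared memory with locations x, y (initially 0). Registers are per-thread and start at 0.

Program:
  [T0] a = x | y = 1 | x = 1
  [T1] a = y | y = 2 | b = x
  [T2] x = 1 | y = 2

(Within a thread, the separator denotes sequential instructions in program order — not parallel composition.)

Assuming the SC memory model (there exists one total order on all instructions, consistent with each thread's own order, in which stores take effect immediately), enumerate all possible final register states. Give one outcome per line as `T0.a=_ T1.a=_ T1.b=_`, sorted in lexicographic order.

outcome vector order: (T0.a,T1.a,T1.b)
|SC outcomes| = 9

T0.a=0 T1.a=0 T1.b=0
T0.a=0 T1.a=0 T1.b=1
T0.a=0 T1.a=1 T1.b=0
T0.a=0 T1.a=1 T1.b=1
T0.a=0 T1.a=2 T1.b=1
T0.a=1 T1.a=0 T1.b=0
T0.a=1 T1.a=0 T1.b=1
T0.a=1 T1.a=1 T1.b=1
T0.a=1 T1.a=2 T1.b=1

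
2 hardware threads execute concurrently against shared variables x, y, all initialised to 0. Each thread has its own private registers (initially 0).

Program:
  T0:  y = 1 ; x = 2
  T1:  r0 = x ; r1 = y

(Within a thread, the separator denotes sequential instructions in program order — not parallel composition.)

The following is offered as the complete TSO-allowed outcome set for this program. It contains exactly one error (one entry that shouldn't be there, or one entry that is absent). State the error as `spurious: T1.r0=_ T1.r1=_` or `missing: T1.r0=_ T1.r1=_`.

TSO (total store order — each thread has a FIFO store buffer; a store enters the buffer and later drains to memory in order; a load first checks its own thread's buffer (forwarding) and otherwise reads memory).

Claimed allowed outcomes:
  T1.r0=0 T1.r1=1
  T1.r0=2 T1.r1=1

outcome vector order: (T1.r0,T1.r1)
under TSO → (0,0); (0,1); (2,1)
TSO∖claimed = {(0,0)}

missing: T1.r0=0 T1.r1=0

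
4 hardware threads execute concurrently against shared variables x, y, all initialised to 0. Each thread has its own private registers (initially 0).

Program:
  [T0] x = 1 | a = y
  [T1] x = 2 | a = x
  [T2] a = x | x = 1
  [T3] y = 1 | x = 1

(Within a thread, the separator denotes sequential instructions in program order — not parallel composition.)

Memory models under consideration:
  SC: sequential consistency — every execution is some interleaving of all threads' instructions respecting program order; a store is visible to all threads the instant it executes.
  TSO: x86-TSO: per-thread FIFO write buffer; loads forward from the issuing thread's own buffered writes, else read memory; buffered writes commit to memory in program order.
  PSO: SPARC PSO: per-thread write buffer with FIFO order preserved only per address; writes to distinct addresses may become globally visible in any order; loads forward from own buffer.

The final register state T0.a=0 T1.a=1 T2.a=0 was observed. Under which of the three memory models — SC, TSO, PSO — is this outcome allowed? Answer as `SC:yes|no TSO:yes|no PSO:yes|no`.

SC:yes TSO:yes PSO:yes

outcome vector order: (T0.a,T1.a,T2.a)
[SC] allowed = {<0 1 0> <0 1 1> <0 1 2> <0 2 0> <0 2 1> <0 2 2> <1 1 0> <1 1 1> <1 1 2> <1 2 0> <1 2 1> <1 2 2>}
[TSO] allowed = {<0 1 0> <0 1 1> <0 1 2> <0 2 0> <0 2 1> <0 2 2> <1 1 0> <1 1 1> <1 1 2> <1 2 0> <1 2 1> <1 2 2>}
[PSO] allowed = {<0 1 0> <0 1 1> <0 1 2> <0 2 0> <0 2 1> <0 2 2> <1 1 0> <1 1 1> <1 1 2> <1 2 0> <1 2 1> <1 2 2>}
target <0 1 0> ∈ {SC,TSO,PSO}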